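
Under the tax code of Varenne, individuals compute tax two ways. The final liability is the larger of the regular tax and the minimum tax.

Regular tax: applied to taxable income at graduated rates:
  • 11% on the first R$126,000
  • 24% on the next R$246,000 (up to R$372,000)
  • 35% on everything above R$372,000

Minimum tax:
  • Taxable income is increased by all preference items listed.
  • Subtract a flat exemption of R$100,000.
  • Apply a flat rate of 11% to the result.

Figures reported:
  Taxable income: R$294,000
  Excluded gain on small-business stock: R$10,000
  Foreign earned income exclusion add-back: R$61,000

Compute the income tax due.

R$54,180

Minimum tax:
  Adjusted income: R$294,000 + R$10,000 + R$61,000 = R$365,000
  Less exemption R$100,000 → base R$265,000
  R$265,000 × 11% = R$29,150

Regular tax:
  R$126,000 × 11% = R$13,860
  R$168,000 × 24% = R$40,320
  → R$54,180

R$54,180 > R$29,150, so the regular tax governs.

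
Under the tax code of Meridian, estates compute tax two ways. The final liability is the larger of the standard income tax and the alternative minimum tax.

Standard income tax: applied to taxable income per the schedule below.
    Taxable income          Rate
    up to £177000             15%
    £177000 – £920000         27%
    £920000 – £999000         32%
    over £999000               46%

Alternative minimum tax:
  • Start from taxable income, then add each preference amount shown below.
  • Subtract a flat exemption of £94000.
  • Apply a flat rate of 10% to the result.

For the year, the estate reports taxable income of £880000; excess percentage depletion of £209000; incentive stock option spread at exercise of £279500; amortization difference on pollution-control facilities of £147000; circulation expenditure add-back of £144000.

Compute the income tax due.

£216360

Standard income tax:
  £177000 × 15% = £26550
  £703000 × 27% = £189810
  → £216360

Alternative minimum tax:
  Adjusted income: £880000 + £209000 + £279500 + £147000 + £144000 = £1659500
  Less exemption £94000 → base £1565500
  £1565500 × 10% = £156550

£216360 > £156550, so the standard income tax governs.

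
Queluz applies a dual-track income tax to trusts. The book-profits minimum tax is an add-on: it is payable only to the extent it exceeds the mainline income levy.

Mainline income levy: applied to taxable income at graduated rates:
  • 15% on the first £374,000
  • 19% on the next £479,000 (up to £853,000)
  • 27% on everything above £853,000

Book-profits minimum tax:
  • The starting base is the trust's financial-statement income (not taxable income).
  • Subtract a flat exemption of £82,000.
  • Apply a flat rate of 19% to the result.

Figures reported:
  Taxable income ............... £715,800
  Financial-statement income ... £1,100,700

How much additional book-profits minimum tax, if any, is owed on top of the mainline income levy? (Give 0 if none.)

£72,511

Book-profits minimum tax:
  Base (financial-statement income): £1,100,700
  Less exemption £82,000 → base £1,018,700
  £1,018,700 × 19% = £193,553

Mainline income levy:
  £374,000 × 15% = £56,100
  £341,800 × 19% = £64,942
  → £121,042

Excess of book-profits minimum tax over mainline income levy: £193,553 − £121,042 = £72,511.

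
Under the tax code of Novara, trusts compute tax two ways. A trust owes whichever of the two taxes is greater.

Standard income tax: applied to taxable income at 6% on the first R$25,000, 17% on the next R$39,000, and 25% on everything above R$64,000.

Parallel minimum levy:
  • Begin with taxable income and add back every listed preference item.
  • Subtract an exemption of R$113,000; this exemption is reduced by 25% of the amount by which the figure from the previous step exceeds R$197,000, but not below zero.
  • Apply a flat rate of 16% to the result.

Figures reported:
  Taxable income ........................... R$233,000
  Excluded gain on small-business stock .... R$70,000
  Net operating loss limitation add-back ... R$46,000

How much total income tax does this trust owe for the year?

Parallel minimum levy:
  Adjusted income: R$233,000 + R$70,000 + R$46,000 = R$349,000
  Exemption: R$113,000 − 25% × (R$349,000 − R$197,000) = R$113,000 − R$38,000 = R$75,000
  Base: R$349,000 − R$75,000 = R$274,000
  R$274,000 × 16% = R$43,840

Standard income tax:
  R$25,000 × 6% = R$1,500
  R$39,000 × 17% = R$6,630
  R$169,000 × 25% = R$42,250
  → R$50,380

R$50,380 > R$43,840, so the standard income tax governs.

R$50,380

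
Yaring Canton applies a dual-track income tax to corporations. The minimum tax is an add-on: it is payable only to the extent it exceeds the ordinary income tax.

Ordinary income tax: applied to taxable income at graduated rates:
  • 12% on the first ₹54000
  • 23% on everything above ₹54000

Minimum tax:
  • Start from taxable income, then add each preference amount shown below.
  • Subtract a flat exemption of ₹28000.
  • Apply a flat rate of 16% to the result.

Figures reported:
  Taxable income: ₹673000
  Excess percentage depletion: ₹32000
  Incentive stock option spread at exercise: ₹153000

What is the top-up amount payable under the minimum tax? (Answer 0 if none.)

Minimum tax:
  Adjusted income: ₹673000 + ₹32000 + ₹153000 = ₹858000
  Less exemption ₹28000 → base ₹830000
  ₹830000 × 16% = ₹132800

Ordinary income tax:
  ₹54000 × 12% = ₹6480
  ₹619000 × 23% = ₹142370
  → ₹148850

₹132800 ≤ ₹148850, so no add-on is due.

₹0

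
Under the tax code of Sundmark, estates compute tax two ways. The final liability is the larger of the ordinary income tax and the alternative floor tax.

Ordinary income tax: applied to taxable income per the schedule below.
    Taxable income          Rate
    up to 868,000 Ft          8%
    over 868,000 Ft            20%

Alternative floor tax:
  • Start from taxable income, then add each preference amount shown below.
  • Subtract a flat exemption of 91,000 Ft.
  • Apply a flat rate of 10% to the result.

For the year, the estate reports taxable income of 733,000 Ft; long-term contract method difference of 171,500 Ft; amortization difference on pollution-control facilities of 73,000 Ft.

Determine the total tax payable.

88,650 Ft

Alternative floor tax:
  Adjusted income: 733,000 Ft + 171,500 Ft + 73,000 Ft = 977,500 Ft
  Less exemption 91,000 Ft → base 886,500 Ft
  886,500 Ft × 10% = 88,650 Ft

Ordinary income tax:
  733,000 Ft × 8% = 58,640 Ft

88,650 Ft > 58,640 Ft, so the alternative floor tax is the binding amount.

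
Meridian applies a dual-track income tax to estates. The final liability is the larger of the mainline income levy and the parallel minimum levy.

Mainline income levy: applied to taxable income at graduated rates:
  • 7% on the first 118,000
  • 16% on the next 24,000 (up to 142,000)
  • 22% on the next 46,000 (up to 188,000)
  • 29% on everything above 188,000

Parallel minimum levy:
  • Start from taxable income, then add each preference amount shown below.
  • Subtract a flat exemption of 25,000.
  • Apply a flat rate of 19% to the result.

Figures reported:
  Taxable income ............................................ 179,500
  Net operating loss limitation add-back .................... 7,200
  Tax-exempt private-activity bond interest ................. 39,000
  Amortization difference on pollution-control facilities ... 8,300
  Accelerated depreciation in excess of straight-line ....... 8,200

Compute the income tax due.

41,268

Mainline income levy:
  118,000 × 7% = 8,260
  24,000 × 16% = 3,840
  37,500 × 22% = 8,250
  → 20,350

Parallel minimum levy:
  Adjusted income: 179,500 + 7,200 + 39,000 + 8,300 + 8,200 = 242,200
  Less exemption 25,000 → base 217,200
  217,200 × 19% = 41,268

41,268 > 20,350, so the parallel minimum levy is the binding amount.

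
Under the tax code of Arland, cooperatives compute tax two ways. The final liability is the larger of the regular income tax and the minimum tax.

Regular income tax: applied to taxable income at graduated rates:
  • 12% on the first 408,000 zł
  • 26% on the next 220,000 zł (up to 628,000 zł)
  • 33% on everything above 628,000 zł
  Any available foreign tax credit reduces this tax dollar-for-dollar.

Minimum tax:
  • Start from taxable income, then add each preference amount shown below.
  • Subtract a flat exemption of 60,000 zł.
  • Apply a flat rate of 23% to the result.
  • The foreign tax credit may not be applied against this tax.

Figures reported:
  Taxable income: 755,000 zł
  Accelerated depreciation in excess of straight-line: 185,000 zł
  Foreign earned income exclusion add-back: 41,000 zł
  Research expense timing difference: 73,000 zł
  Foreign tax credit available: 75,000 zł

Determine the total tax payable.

Minimum tax:
  Adjusted income: 755,000 zł + 185,000 zł + 41,000 zł + 73,000 zł = 1,054,000 zł
  Less exemption 60,000 zł → base 994,000 zł
  994,000 zł × 23% = 228,620 zł

Regular income tax:
  408,000 zł × 12% = 48,960 zł
  220,000 zł × 26% = 57,200 zł
  127,000 zł × 33% = 41,910 zł
  → 148,070 zł
  Less foreign tax credit 75,000 zł → 73,070 zł

228,620 zł > 73,070 zł, so the minimum tax is the binding amount.

228,620 zł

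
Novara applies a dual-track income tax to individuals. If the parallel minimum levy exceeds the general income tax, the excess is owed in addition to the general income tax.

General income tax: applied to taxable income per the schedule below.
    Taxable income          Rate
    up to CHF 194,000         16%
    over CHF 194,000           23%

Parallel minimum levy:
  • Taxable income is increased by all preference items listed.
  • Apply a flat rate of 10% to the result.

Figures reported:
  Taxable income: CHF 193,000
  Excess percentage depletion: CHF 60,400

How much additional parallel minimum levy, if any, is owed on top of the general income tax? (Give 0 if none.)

CHF 0

General income tax:
  CHF 193,000 × 16% = CHF 30,880

Parallel minimum levy:
  Adjusted income: CHF 193,000 + CHF 60,400 = CHF 253,400
  CHF 253,400 × 10% = CHF 25,340

CHF 25,340 ≤ CHF 30,880, so no add-on is due.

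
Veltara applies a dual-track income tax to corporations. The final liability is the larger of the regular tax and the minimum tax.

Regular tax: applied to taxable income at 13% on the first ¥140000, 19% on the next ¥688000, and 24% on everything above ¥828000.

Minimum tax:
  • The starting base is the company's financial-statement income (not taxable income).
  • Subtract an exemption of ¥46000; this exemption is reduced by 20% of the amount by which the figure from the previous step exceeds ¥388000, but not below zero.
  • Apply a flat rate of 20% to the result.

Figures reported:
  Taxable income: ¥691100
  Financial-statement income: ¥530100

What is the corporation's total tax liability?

Regular tax:
  ¥140000 × 13% = ¥18200
  ¥551100 × 19% = ¥104709
  → ¥122909

Minimum tax:
  Base (financial-statement income): ¥530100
  Exemption: ¥46000 − 20% × (¥530100 − ¥388000) = ¥46000 − ¥28420 = ¥17580
  Base: ¥530100 − ¥17580 = ¥512520
  ¥512520 × 20% = ¥102504

¥122909 > ¥102504, so the regular tax governs.

¥122909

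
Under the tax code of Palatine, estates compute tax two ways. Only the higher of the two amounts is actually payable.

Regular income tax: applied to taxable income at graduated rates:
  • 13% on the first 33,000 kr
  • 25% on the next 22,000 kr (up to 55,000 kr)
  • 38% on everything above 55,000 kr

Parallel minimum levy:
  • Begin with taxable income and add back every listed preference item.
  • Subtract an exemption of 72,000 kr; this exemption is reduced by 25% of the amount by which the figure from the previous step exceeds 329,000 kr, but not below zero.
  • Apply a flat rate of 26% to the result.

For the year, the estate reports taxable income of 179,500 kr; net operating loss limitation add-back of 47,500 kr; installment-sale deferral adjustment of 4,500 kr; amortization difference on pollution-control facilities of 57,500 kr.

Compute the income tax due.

Parallel minimum levy:
  Adjusted income: 179,500 kr + 47,500 kr + 4,500 kr + 57,500 kr = 289,000 kr
  Exemption: 289,000 kr ≤ 329,000 kr, so full 72,000 kr applies
  Base: 289,000 kr − 72,000 kr = 217,000 kr
  217,000 kr × 26% = 56,420 kr

Regular income tax:
  33,000 kr × 13% = 4,290 kr
  22,000 kr × 25% = 5,500 kr
  124,500 kr × 38% = 47,310 kr
  → 57,100 kr

57,100 kr > 56,420 kr, so the regular income tax governs.

57,100 kr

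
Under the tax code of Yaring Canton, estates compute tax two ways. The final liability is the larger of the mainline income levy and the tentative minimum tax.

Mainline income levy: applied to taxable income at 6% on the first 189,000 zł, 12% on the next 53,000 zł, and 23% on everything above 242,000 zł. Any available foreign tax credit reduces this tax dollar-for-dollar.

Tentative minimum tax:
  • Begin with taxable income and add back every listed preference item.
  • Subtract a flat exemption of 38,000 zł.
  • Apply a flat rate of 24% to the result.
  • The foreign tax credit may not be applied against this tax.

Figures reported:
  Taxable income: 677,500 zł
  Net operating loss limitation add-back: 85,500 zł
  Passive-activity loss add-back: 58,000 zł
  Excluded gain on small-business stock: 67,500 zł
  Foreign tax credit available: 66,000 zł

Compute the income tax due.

Mainline income levy:
  189,000 zł × 6% = 11,340 zł
  53,000 zł × 12% = 6,360 zł
  435,500 zł × 23% = 100,165 zł
  → 117,865 zł
  Less foreign tax credit 66,000 zł → 51,865 zł

Tentative minimum tax:
  Adjusted income: 677,500 zł + 85,500 zł + 58,000 zł + 67,500 zł = 888,500 zł
  Less exemption 38,000 zł → base 850,500 zł
  850,500 zł × 24% = 204,120 zł

204,120 zł > 51,865 zł, so the tentative minimum tax is the binding amount.

204,120 zł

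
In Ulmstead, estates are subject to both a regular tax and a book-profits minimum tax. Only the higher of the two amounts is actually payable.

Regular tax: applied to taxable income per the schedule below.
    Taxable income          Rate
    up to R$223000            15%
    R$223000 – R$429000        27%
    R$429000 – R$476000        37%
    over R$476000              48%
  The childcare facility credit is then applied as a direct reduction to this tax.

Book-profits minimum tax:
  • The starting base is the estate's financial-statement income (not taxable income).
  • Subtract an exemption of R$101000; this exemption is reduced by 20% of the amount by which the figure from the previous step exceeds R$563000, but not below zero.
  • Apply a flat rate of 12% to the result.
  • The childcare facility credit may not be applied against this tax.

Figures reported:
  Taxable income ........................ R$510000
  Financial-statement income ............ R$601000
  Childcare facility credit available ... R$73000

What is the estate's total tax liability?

R$60912

Regular tax:
  R$223000 × 15% = R$33450
  R$206000 × 27% = R$55620
  R$47000 × 37% = R$17390
  R$34000 × 48% = R$16320
  → R$122780
  Less childcare facility credit R$73000 → R$49780

Book-profits minimum tax:
  Base (financial-statement income): R$601000
  Exemption: R$101000 − 20% × (R$601000 − R$563000) = R$101000 − R$7600 = R$93400
  Base: R$601000 − R$93400 = R$507600
  R$507600 × 12% = R$60912

R$60912 > R$49780, so the book-profits minimum tax is the binding amount.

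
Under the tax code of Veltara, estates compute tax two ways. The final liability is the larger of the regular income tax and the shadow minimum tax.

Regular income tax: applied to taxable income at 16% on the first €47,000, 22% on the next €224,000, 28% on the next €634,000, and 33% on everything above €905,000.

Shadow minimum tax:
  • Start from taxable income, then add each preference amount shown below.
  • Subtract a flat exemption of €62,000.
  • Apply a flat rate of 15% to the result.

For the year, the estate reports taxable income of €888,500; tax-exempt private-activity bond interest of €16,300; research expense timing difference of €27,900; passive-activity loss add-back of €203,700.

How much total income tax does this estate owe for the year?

€229,700

Regular income tax:
  €47,000 × 16% = €7,520
  €224,000 × 22% = €49,280
  €617,500 × 28% = €172,900
  → €229,700

Shadow minimum tax:
  Adjusted income: €888,500 + €16,300 + €27,900 + €203,700 = €1,136,400
  Less exemption €62,000 → base €1,074,400
  €1,074,400 × 15% = €161,160

€229,700 > €161,160, so the regular income tax governs.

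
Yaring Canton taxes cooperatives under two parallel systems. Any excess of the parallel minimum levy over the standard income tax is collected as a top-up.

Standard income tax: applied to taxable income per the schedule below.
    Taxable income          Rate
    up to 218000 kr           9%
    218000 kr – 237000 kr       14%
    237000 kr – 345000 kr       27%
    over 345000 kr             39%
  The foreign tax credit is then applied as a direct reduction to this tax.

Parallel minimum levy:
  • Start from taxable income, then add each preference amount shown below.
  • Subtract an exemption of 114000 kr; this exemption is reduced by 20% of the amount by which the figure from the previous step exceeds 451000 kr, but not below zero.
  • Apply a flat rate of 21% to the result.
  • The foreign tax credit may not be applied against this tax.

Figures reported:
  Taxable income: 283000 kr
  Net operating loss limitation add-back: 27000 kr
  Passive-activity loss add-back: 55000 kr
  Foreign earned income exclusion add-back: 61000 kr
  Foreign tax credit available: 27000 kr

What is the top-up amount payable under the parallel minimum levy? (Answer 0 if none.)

57820 kr

Parallel minimum levy:
  Adjusted income: 283000 kr + 27000 kr + 55000 kr + 61000 kr = 426000 kr
  Exemption: 426000 kr ≤ 451000 kr, so full 114000 kr applies
  Base: 426000 kr − 114000 kr = 312000 kr
  312000 kr × 21% = 65520 kr

Standard income tax:
  218000 kr × 9% = 19620 kr
  19000 kr × 14% = 2660 kr
  46000 kr × 27% = 12420 kr
  → 34700 kr
  Less foreign tax credit 27000 kr → 7700 kr

Excess of parallel minimum levy over standard income tax: 65520 kr − 7700 kr = 57820 kr.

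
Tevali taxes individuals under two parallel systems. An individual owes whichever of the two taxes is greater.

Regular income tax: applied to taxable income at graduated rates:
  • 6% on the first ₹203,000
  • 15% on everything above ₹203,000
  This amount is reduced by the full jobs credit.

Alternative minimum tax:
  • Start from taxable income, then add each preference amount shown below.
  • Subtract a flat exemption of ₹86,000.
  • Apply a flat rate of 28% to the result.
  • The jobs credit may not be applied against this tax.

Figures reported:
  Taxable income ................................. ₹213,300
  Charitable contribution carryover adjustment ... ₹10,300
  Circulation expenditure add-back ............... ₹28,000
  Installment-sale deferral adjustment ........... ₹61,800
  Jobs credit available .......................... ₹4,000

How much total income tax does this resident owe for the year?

₹63,672

Alternative minimum tax:
  Adjusted income: ₹213,300 + ₹10,300 + ₹28,000 + ₹61,800 = ₹313,400
  Less exemption ₹86,000 → base ₹227,400
  ₹227,400 × 28% = ₹63,672

Regular income tax:
  ₹203,000 × 6% = ₹12,180
  ₹10,300 × 15% = ₹1,545
  → ₹13,725
  Less jobs credit ₹4,000 → ₹9,725

₹63,672 > ₹9,725, so the alternative minimum tax is the binding amount.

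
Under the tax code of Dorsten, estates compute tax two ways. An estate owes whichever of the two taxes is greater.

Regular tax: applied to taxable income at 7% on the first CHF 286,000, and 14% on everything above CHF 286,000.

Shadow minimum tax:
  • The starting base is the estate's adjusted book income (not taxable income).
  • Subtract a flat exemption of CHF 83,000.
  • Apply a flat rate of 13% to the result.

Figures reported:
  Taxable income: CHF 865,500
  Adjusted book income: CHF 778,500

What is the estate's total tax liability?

CHF 101,150

Regular tax:
  CHF 286,000 × 7% = CHF 20,020
  CHF 579,500 × 14% = CHF 81,130
  → CHF 101,150

Shadow minimum tax:
  Base (adjusted book income): CHF 778,500
  Less exemption CHF 83,000 → base CHF 695,500
  CHF 695,500 × 13% = CHF 90,415

CHF 101,150 > CHF 90,415, so the regular tax governs.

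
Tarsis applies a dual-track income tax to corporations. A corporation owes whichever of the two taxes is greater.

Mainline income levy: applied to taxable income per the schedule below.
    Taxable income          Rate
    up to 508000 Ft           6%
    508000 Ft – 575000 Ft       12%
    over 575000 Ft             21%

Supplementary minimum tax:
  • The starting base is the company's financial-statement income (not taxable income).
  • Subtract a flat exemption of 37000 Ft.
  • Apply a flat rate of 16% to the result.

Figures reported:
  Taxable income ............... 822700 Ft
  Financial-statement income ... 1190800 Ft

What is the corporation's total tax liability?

Mainline income levy:
  508000 Ft × 6% = 30480 Ft
  67000 Ft × 12% = 8040 Ft
  247700 Ft × 21% = 52017 Ft
  → 90537 Ft

Supplementary minimum tax:
  Base (financial-statement income): 1190800 Ft
  Less exemption 37000 Ft → base 1153800 Ft
  1153800 Ft × 16% = 184608 Ft

184608 Ft > 90537 Ft, so the supplementary minimum tax is the binding amount.

184608 Ft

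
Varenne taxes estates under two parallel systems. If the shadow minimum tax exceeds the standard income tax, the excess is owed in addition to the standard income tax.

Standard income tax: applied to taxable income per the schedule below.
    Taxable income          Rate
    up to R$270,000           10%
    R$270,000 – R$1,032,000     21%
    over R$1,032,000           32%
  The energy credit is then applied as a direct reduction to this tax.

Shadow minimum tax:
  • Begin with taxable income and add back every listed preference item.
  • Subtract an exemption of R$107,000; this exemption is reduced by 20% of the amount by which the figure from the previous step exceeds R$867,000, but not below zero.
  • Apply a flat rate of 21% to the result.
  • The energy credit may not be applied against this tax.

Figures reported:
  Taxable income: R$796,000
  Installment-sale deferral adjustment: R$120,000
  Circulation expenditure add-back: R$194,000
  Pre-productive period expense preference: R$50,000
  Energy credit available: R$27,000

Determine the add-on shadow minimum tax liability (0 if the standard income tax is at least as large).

Shadow minimum tax:
  Adjusted income: R$796,000 + R$120,000 + R$194,000 + R$50,000 = R$1,160,000
  Exemption: R$107,000 − 20% × (R$1,160,000 − R$867,000) = R$107,000 − R$58,600 = R$48,400
  Base: R$1,160,000 − R$48,400 = R$1,111,600
  R$1,111,600 × 21% = R$233,436

Standard income tax:
  R$270,000 × 10% = R$27,000
  R$526,000 × 21% = R$110,460
  → R$137,460
  Less energy credit R$27,000 → R$110,460

Excess of shadow minimum tax over standard income tax: R$233,436 − R$110,460 = R$122,976.

R$122,976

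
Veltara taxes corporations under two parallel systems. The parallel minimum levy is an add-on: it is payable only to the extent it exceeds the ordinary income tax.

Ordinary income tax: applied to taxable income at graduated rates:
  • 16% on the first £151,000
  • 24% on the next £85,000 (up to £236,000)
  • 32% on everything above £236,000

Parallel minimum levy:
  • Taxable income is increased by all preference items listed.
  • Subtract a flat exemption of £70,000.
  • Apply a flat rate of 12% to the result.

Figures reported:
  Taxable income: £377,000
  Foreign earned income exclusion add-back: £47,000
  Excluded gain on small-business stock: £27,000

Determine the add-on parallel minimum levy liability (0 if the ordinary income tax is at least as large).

Parallel minimum levy:
  Adjusted income: £377,000 + £47,000 + £27,000 = £451,000
  Less exemption £70,000 → base £381,000
  £381,000 × 12% = £45,720

Ordinary income tax:
  £151,000 × 16% = £24,160
  £85,000 × 24% = £20,400
  £141,000 × 32% = £45,120
  → £89,680

£45,720 ≤ £89,680, so no add-on is due.

£0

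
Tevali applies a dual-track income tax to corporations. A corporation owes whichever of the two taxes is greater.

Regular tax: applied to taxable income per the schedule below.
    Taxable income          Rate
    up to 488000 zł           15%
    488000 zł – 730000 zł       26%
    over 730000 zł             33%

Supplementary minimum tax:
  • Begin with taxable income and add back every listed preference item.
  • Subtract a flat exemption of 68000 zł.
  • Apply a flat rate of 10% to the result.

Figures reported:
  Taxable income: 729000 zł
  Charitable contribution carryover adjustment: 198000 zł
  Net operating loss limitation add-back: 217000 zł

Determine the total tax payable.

Regular tax:
  488000 zł × 15% = 73200 zł
  241000 zł × 26% = 62660 zł
  → 135860 zł

Supplementary minimum tax:
  Adjusted income: 729000 zł + 198000 zł + 217000 zł = 1144000 zł
  Less exemption 68000 zł → base 1076000 zł
  1076000 zł × 10% = 107600 zł

135860 zł > 107600 zł, so the regular tax governs.

135860 zł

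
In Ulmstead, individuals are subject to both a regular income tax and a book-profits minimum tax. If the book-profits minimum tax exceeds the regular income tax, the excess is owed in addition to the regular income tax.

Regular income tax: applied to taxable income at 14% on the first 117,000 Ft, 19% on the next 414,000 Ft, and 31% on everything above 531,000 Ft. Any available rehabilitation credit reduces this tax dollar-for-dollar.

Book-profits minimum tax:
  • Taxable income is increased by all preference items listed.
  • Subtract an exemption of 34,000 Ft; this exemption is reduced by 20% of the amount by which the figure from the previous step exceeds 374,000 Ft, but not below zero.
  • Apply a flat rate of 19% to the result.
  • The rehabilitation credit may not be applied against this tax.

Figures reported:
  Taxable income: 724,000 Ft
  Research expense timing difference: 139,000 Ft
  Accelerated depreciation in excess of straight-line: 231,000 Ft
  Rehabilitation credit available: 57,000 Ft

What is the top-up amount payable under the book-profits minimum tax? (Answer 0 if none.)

Book-profits minimum tax:
  Adjusted income: 724,000 Ft + 139,000 Ft + 231,000 Ft = 1,094,000 Ft
  Exemption: 20% × (1,094,000 Ft − 374,000 Ft) = 144,000 Ft ≥ 34,000 Ft, so the exemption is fully phased out
  Base: 1,094,000 Ft − 0 Ft = 1,094,000 Ft
  1,094,000 Ft × 19% = 207,860 Ft

Regular income tax:
  117,000 Ft × 14% = 16,380 Ft
  414,000 Ft × 19% = 78,660 Ft
  193,000 Ft × 31% = 59,830 Ft
  → 154,870 Ft
  Less rehabilitation credit 57,000 Ft → 97,870 Ft

Excess of book-profits minimum tax over regular income tax: 207,860 Ft − 97,870 Ft = 109,990 Ft.

109,990 Ft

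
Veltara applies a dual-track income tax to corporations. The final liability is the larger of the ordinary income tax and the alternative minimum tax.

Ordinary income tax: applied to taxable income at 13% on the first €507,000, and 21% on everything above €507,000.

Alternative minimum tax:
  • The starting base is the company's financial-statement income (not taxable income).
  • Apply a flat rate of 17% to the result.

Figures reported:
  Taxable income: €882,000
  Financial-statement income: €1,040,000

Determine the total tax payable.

€176,800

Alternative minimum tax:
  Base (financial-statement income): €1,040,000
  €1,040,000 × 17% = €176,800

Ordinary income tax:
  €507,000 × 13% = €65,910
  €375,000 × 21% = €78,750
  → €144,660

€176,800 > €144,660, so the alternative minimum tax is the binding amount.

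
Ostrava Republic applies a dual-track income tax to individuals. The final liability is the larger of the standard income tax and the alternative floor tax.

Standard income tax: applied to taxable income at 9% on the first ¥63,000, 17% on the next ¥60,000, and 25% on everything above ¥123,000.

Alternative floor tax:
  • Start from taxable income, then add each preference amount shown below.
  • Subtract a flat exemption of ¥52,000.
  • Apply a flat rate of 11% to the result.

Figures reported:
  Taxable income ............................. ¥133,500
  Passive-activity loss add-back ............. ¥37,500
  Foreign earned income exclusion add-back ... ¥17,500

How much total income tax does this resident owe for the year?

Alternative floor tax:
  Adjusted income: ¥133,500 + ¥37,500 + ¥17,500 = ¥188,500
  Less exemption ¥52,000 → base ¥136,500
  ¥136,500 × 11% = ¥15,015

Standard income tax:
  ¥63,000 × 9% = ¥5,670
  ¥60,000 × 17% = ¥10,200
  ¥10,500 × 25% = ¥2,625
  → ¥18,495

¥18,495 > ¥15,015, so the standard income tax governs.

¥18,495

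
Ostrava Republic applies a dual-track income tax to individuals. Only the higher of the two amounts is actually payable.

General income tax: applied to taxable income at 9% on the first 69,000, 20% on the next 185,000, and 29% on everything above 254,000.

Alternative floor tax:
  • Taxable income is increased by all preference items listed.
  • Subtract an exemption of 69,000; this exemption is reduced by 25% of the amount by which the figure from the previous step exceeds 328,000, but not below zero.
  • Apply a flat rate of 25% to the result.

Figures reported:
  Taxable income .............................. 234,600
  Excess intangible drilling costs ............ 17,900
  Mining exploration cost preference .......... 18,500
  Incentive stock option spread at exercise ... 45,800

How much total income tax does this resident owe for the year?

General income tax:
  69,000 × 9% = 6,210
  165,600 × 20% = 33,120
  → 39,330

Alternative floor tax:
  Adjusted income: 234,600 + 17,900 + 18,500 + 45,800 = 316,800
  Exemption: 316,800 ≤ 328,000, so full 69,000 applies
  Base: 316,800 − 69,000 = 247,800
  247,800 × 25% = 61,950

61,950 > 39,330, so the alternative floor tax is the binding amount.

61,950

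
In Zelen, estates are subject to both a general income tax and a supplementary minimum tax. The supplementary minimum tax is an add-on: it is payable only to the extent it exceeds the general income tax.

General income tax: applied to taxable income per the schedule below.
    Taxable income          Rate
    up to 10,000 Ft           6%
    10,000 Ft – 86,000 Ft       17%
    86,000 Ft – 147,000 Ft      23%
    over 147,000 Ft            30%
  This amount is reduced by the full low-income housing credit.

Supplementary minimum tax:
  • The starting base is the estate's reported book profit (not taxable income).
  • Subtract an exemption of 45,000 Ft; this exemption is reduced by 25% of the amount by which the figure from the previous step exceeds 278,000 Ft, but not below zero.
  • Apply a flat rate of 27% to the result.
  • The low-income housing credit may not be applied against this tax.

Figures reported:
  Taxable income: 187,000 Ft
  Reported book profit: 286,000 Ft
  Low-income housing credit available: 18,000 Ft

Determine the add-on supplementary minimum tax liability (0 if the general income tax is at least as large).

Supplementary minimum tax:
  Base (reported book profit): 286,000 Ft
  Exemption: 45,000 Ft − 25% × (286,000 Ft − 278,000 Ft) = 45,000 Ft − 2,000 Ft = 43,000 Ft
  Base: 286,000 Ft − 43,000 Ft = 243,000 Ft
  243,000 Ft × 27% = 65,610 Ft

General income tax:
  10,000 Ft × 6% = 600 Ft
  76,000 Ft × 17% = 12,920 Ft
  61,000 Ft × 23% = 14,030 Ft
  40,000 Ft × 30% = 12,000 Ft
  → 39,550 Ft
  Less low-income housing credit 18,000 Ft → 21,550 Ft

Excess of supplementary minimum tax over general income tax: 65,610 Ft − 21,550 Ft = 44,060 Ft.

44,060 Ft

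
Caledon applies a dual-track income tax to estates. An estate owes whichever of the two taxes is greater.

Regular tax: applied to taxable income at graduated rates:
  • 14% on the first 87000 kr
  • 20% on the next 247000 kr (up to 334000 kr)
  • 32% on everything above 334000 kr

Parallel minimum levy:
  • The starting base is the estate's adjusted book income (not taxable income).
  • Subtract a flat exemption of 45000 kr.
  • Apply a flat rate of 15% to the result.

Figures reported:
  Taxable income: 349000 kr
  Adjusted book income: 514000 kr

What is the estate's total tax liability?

Parallel minimum levy:
  Base (adjusted book income): 514000 kr
  Less exemption 45000 kr → base 469000 kr
  469000 kr × 15% = 70350 kr

Regular tax:
  87000 kr × 14% = 12180 kr
  247000 kr × 20% = 49400 kr
  15000 kr × 32% = 4800 kr
  → 66380 kr

70350 kr > 66380 kr, so the parallel minimum levy is the binding amount.

70350 kr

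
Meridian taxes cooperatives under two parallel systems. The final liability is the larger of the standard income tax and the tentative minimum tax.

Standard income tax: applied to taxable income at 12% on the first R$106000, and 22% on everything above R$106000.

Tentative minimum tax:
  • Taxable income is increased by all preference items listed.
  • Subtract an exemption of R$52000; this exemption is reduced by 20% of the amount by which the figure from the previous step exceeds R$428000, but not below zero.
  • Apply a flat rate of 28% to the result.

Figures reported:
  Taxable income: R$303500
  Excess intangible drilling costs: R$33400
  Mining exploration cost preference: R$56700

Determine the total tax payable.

Standard income tax:
  R$106000 × 12% = R$12720
  R$197500 × 22% = R$43450
  → R$56170

Tentative minimum tax:
  Adjusted income: R$303500 + R$33400 + R$56700 = R$393600
  Exemption: R$393600 ≤ R$428000, so full R$52000 applies
  Base: R$393600 − R$52000 = R$341600
  R$341600 × 28% = R$95648

R$95648 > R$56170, so the tentative minimum tax is the binding amount.

R$95648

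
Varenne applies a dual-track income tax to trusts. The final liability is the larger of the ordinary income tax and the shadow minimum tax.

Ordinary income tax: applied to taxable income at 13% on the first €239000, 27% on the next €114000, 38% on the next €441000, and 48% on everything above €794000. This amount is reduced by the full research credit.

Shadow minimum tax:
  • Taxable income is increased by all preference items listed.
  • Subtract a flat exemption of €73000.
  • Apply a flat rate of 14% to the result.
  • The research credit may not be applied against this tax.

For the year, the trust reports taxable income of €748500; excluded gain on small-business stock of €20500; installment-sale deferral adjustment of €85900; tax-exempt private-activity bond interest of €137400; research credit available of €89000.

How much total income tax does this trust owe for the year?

Shadow minimum tax:
  Adjusted income: €748500 + €20500 + €85900 + €137400 = €992300
  Less exemption €73000 → base €919300
  €919300 × 14% = €128702

Ordinary income tax:
  €239000 × 13% = €31070
  €114000 × 27% = €30780
  €395500 × 38% = €150290
  → €212140
  Less research credit €89000 → €123140

€128702 > €123140, so the shadow minimum tax is the binding amount.

€128702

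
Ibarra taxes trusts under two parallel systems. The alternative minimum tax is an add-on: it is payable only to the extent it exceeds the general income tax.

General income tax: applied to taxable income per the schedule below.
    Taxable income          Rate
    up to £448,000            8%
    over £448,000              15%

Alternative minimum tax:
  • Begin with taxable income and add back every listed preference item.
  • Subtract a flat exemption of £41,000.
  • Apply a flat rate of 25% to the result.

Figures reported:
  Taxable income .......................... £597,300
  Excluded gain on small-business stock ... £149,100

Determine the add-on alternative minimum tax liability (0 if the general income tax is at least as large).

Alternative minimum tax:
  Adjusted income: £597,300 + £149,100 = £746,400
  Less exemption £41,000 → base £705,400
  £705,400 × 25% = £176,350

General income tax:
  £448,000 × 8% = £35,840
  £149,300 × 15% = £22,395
  → £58,235

Excess of alternative minimum tax over general income tax: £176,350 − £58,235 = £118,115.

£118,115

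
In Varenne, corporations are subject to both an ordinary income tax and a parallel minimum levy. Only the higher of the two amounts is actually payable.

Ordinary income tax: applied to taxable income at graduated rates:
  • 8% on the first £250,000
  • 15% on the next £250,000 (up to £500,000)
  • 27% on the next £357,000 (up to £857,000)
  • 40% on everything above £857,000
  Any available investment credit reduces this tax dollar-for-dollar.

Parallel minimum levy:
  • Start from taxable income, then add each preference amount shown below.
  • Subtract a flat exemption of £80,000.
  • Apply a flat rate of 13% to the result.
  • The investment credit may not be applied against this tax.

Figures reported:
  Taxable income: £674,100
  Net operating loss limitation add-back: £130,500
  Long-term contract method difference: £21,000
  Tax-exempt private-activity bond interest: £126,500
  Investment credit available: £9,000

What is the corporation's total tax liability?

£113,373

Parallel minimum levy:
  Adjusted income: £674,100 + £130,500 + £21,000 + £126,500 = £952,100
  Less exemption £80,000 → base £872,100
  £872,100 × 13% = £113,373

Ordinary income tax:
  £250,000 × 8% = £20,000
  £250,000 × 15% = £37,500
  £174,100 × 27% = £47,007
  → £104,507
  Less investment credit £9,000 → £95,507

£113,373 > £95,507, so the parallel minimum levy is the binding amount.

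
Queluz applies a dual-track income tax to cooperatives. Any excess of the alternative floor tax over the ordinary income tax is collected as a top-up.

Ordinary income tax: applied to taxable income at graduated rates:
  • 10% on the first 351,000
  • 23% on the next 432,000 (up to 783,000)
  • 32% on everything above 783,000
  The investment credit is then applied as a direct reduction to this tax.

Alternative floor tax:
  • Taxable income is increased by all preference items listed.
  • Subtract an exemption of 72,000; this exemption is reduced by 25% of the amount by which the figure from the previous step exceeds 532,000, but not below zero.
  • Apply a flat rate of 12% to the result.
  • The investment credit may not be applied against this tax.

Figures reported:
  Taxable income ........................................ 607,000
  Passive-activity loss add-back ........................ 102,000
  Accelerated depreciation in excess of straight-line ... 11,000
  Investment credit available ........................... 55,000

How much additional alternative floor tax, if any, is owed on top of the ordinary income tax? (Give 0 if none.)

44,420

Ordinary income tax:
  351,000 × 10% = 35,100
  256,000 × 23% = 58,880
  → 93,980
  Less investment credit 55,000 → 38,980

Alternative floor tax:
  Adjusted income: 607,000 + 102,000 + 11,000 = 720,000
  Exemption: 72,000 − 25% × (720,000 − 532,000) = 72,000 − 47,000 = 25,000
  Base: 720,000 − 25,000 = 695,000
  695,000 × 12% = 83,400

Excess of alternative floor tax over ordinary income tax: 83,400 − 38,980 = 44,420.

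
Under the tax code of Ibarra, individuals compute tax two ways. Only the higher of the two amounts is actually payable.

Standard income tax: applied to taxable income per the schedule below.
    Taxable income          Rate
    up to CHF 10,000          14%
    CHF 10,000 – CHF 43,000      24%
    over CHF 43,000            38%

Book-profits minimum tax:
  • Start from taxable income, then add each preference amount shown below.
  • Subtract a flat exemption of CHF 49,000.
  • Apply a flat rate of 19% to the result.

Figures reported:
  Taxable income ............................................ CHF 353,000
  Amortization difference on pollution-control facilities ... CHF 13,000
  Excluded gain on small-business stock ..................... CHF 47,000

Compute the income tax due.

CHF 127,120

Book-profits minimum tax:
  Adjusted income: CHF 353,000 + CHF 13,000 + CHF 47,000 = CHF 413,000
  Less exemption CHF 49,000 → base CHF 364,000
  CHF 364,000 × 19% = CHF 69,160

Standard income tax:
  CHF 10,000 × 14% = CHF 1,400
  CHF 33,000 × 24% = CHF 7,920
  CHF 310,000 × 38% = CHF 117,800
  → CHF 127,120

CHF 127,120 > CHF 69,160, so the standard income tax governs.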